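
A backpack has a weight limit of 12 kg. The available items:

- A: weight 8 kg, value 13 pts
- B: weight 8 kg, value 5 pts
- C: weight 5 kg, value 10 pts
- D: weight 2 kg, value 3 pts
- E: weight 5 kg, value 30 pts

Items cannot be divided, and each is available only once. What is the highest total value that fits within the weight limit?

43 pts

This is a 0/1 knapsack; check combinations near the capacity.
- C+D+E: weight 5+2+5=12, value 10+3+30=43
- C+E: weight 5+5=10, value 10+30=40
- D+E: weight 2+5=7, value 3+30=33
Best: 43 pts.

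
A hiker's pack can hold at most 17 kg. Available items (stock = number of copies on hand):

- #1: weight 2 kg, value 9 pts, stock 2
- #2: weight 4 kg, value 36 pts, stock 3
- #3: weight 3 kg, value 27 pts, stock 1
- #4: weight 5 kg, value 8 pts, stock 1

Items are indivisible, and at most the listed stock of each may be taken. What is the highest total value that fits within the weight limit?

144 pts

Best selections within weight 17 and stock limits:
- 1×#1 + 3×#2 + 1×#3: weight 17, value 144
- 3×#2 + 1×#3: weight 15, value 135
- 2×#1 + 3×#2: weight 16, value 126
- 1×#1 + 3×#2: weight 14, value 117
Best: 144 pts.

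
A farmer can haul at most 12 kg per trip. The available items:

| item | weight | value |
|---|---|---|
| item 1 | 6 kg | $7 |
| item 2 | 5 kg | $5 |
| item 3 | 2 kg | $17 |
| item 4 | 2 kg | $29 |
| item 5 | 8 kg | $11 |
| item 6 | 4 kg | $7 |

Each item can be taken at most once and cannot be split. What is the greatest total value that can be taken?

Check high-value combinations within 12 kg:
- item 3+item 4+item 5: weight 2+2+8=12, value 17+29+11=57
- item 3+item 4+item 6: weight 2+2+4=8, value 17+29+7=53
- item 1+item 3+item 4: weight 6+2+2=10, value 7+17+29=53
- item 2+item 3+item 4: weight 5+2+2=9, value 5+17+29=51
Best: $57.

$57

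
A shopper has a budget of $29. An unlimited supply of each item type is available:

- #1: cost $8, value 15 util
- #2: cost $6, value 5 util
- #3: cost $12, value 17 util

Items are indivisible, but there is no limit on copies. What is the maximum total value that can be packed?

Best value-per-unit is #1 at 15/8; filling with it alone gives 3×15 = 45.
Optimal mix: 2×#1 + 1×#3 → cost 28, value 47.

47 util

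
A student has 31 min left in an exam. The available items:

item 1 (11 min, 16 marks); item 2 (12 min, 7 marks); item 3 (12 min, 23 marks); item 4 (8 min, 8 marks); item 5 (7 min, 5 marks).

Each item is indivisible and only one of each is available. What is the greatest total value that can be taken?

47 marks

Check high-value combinations within 31 min:
- item 1+item 3+item 4: time 11+12+8=31, value 16+23+8=47
- item 1+item 3+item 5: time 11+12+7=30, value 16+23+5=44
- item 1+item 3: time 11+12=23, value 16+23=39
- item 3+item 4+item 5: time 12+8+7=27, value 23+8+5=36
Best: 47 marks.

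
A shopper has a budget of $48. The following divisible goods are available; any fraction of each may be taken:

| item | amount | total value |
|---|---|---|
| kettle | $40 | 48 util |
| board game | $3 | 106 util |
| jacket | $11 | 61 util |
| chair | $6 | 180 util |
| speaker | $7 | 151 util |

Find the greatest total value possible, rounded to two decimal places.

Take in order of value per unit:
- board game (106/3 per unit): all 3 → value 106, running total 106.00
- chair (180/6 per unit): all 6 → value 180, running total 286.00
- speaker (151/7 per unit): all 7 → value 151, running total 437.00
- jacket (61/11 per unit): all 11 → value 61, running total 498.00
- kettle (48/40 per unit): 21 of 40 → value 21×48/40 = 25.2000, running total 523.20
Total 523.20.

523.20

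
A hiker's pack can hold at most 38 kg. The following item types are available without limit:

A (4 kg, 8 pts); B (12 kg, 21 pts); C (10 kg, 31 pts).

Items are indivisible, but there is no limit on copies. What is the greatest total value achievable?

109 pts

Best value-per-unit is C at 31/10; filling with it alone gives 3×31 = 93.
Optimal mix: 2×A + 3×C → weight 38, value 109.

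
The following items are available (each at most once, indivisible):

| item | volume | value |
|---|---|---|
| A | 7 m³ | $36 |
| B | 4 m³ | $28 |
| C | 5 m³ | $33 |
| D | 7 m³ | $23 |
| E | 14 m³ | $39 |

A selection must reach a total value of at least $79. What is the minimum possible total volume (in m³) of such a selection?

16

Subsets with value ≥ 79, sorted by total volume:
- A+B+C: volume 16, value 97
- B+C+D: volume 16, value 84
- A+B+D: volume 18, value 87
- A+C+D: volume 19, value 92
Minimum volume: 16 m³.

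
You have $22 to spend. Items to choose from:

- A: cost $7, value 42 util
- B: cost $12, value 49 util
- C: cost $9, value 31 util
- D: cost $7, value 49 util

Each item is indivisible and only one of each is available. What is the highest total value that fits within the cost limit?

Check high-value combinations within $22:
- B+D: cost 12+7=19, value 49+49=98
- A+D: cost 7+7=14, value 42+49=91
- A+B: cost 7+12=19, value 42+49=91
- C+D: cost 9+7=16, value 31+49=80
Best: 98 util.

98 util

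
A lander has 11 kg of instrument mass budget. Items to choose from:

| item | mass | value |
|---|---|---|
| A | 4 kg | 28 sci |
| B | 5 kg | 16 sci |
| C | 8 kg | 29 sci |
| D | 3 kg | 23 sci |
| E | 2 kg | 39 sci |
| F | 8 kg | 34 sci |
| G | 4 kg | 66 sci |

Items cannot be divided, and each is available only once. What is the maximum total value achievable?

Check high-value combinations within 11 kg:
- A+E+G: mass 4+2+4=10, value 28+39+66=133
- D+E+G: mass 3+2+4=9, value 23+39+66=128
- B+E+G: mass 5+2+4=11, value 16+39+66=121
- A+D+G: mass 4+3+4=11, value 28+23+66=117
Best: 133 sci.

133 sci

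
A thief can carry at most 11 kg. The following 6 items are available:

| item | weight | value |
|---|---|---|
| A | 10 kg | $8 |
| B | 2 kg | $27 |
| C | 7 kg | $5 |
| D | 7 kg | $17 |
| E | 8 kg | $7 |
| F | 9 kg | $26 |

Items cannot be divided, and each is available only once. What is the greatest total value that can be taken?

This is a 0/1 knapsack; check combinations near the capacity.
- B+F: weight 2+9=11, value 27+26=53
- B+D: weight 2+7=9, value 27+17=44
- B+E: weight 2+8=10, value 27+7=34
Best: $53.

$53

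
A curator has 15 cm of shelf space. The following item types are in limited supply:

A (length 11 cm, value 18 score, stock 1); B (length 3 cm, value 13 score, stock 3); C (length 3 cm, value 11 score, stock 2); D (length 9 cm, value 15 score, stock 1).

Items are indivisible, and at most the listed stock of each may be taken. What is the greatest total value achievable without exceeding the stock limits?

Best selections within length 15 and stock limits:
- 3×B + 2×C: length 15, value 61
- 3×B + 1×C: length 12, value 50
- 2×B + 2×C: length 12, value 48
- 2×B + 1×D: length 15, value 41
Best: 61 score.

61 score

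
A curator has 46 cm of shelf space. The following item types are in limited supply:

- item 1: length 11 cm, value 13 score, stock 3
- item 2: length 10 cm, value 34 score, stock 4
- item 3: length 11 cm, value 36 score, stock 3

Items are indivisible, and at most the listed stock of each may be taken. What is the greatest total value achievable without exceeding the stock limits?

142 score

Top feasible selections:
- 1×item 2 + 3×item 3: length 43, value 142
- 2×item 2 + 2×item 3: length 42, value 140
- 3×item 2 + 1×item 3: length 41, value 138
Best: 142 score.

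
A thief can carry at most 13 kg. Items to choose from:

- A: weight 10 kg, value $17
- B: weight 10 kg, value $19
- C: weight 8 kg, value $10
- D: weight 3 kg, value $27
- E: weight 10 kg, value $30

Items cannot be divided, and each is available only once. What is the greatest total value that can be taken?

Check high-value combinations within 13 kg:
- D+E: weight 3+10=13, value 27+30=57
- B+D: weight 10+3=13, value 19+27=46
- A+D: weight 10+3=13, value 17+27=44
Best: $57.

$57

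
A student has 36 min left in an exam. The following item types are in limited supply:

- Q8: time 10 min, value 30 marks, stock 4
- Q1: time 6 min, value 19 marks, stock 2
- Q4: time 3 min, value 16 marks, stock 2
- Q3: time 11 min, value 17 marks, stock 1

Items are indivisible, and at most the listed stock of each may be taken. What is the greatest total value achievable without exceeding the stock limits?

122 marks

Best selections within time 36 and stock limits:
- 3×Q8 + 2×Q4: time 36, value 122
- 2×Q8 + 2×Q1 + 1×Q4: time 35, value 114
- 2×Q8 + 1×Q1 + 2×Q4: time 32, value 111
- 3×Q8 + 1×Q1: time 36, value 109
Best: 122 marks.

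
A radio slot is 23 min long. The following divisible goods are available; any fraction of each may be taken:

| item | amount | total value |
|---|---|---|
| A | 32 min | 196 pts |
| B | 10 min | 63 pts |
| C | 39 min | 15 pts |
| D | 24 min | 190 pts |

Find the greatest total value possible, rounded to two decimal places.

Take in order of value per unit:
- D (190/24 per unit): 23 of 24 → value 23×190/24 = 182.0833, running total 182.08
Total 182.08.

182.08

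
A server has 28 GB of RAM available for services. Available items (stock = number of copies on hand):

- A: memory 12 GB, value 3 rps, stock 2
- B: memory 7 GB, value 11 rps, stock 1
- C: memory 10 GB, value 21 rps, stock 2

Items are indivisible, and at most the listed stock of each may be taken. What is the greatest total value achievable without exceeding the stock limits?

Top feasible selections:
- 1×B + 2×C: memory 27, value 53
- 2×C: memory 20, value 42
- 1×B + 1×C: memory 17, value 32
Best: 53 rps.

53 rps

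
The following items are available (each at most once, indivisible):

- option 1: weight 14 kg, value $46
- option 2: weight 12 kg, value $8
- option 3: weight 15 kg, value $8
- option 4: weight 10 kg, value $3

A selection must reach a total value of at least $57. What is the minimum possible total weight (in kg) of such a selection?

36

Subsets with value ≥ 57, sorted by total weight:
- option 1+option 2+option 4: weight 36, value 57
- option 1+option 3+option 4: weight 39, value 57
- option 1+option 2+option 3: weight 41, value 62
- option 1+option 2+option 3+option 4: weight 51, value 65
Minimum weight: 36 kg.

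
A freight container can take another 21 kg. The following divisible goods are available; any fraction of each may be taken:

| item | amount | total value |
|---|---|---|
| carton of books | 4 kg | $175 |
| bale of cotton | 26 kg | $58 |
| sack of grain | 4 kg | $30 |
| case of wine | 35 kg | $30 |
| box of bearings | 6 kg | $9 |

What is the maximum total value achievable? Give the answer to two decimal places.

Take in order of value per unit:
- carton of books (175/4 per unit): all 4 → value 175, running total 175.00
- sack of grain (30/4 per unit): all 4 → value 30, running total 205.00
- bale of cotton (58/26 per unit): 13 of 26 → value 13×58/26 = 29.0000, running total 234.00
Total 234.00.

234.00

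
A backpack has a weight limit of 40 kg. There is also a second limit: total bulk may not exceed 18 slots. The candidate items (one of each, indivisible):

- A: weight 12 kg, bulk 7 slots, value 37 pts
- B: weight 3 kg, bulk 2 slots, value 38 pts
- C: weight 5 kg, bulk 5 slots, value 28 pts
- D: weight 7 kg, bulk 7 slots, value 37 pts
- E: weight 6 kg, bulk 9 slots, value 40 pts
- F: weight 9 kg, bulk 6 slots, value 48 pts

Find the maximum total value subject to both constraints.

126 pts

Feasible sets respecting both limits:
- B+E+F: weight 18, bulk 17, value 126
- A+B+F: weight 24, bulk 15, value 123
- B+D+F: weight 19, bulk 15, value 123
- A+B+E: weight 21, bulk 18, value 115
Best: 126 pts.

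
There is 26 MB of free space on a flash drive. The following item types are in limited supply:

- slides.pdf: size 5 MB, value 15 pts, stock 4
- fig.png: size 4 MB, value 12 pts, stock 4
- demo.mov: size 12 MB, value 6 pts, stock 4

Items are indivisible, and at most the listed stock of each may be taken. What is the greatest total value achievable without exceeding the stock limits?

78 pts

Top feasible selections:
- 2×slides.pdf + 4×fig.png: size 26, value 78
- 4×slides.pdf + 1×fig.png: size 24, value 72
Best: 78 pts.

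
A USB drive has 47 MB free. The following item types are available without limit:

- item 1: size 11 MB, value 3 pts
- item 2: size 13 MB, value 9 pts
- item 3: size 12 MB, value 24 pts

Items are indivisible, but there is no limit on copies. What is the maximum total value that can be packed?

75 pts

Best value-per-unit is item 3 at 24/12; filling with it alone gives 3×24 = 72.
Optimal mix: 1×item 1 + 3×item 3 → size 47, value 75.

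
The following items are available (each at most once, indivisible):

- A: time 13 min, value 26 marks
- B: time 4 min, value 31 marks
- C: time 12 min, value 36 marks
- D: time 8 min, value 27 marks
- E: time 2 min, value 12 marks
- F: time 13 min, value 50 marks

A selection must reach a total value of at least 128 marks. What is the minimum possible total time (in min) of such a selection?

31

Subsets with value ≥ 128, sorted by total time:
- B+C+E+F: time 31, value 129
- B+C+D+F: time 37, value 144
Minimum time: 31 min.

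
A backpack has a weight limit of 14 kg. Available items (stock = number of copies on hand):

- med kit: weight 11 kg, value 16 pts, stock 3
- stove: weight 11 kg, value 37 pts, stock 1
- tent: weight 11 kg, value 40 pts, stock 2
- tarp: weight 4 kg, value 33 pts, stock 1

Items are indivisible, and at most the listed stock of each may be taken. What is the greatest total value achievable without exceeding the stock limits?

40 pts

Best selections within weight 14 and stock limits:
- 1×tent: weight 11, value 40
- 1×stove: weight 11, value 37
Best: 40 pts.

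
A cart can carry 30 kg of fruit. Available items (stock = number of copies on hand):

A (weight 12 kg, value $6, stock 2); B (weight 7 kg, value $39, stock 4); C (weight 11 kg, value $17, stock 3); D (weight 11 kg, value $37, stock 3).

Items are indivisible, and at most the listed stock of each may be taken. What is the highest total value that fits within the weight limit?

$156

Best selections within weight 30 and stock limits:
- 4×B: weight 28, value 156
- 3×B: weight 21, value 117
- 2×B + 1×D: weight 25, value 115
- 1×B + 2×D: weight 29, value 113
Best: $156.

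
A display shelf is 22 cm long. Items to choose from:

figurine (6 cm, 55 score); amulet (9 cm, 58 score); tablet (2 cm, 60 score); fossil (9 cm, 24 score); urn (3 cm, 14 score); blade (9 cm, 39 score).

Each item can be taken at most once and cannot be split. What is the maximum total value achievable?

Check high-value combinations within 22 cm:
- figurine+amulet+tablet+urn: length 6+9+2+3=20, value 55+58+60+14=187
- figurine+amulet+tablet: length 6+9+2=17, value 55+58+60=173
- figurine+tablet+urn+blade: length 6+2+3+9=20, value 55+60+14+39=168
- amulet+tablet+blade: length 9+2+9=20, value 58+60+39=157
Best: 187 score.

187 score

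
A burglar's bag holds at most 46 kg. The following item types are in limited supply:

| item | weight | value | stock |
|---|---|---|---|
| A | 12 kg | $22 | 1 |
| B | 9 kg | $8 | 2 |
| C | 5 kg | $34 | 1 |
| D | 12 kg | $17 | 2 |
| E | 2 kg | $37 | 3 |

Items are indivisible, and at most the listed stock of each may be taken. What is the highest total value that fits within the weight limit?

$192

Top feasible selections:
- 1×A + 1×B + 1×C + 1×D + 3×E: weight 44, value 192
- 1×B + 1×C + 2×D + 3×E: weight 44, value 187
- 1×A + 1×C + 1×D + 3×E: weight 35, value 184
- 1×A + 2×B + 1×C + 3×E: weight 41, value 183
Best: $192.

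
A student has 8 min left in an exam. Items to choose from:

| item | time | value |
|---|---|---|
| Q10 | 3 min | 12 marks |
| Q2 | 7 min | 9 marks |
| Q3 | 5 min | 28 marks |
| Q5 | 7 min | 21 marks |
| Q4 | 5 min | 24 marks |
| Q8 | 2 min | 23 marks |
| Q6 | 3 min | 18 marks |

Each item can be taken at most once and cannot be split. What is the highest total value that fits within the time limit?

Check high-value combinations within 8 min:
- Q10+Q8+Q6: time 3+2+3=8, value 12+23+18=53
- Q3+Q8: time 5+2=7, value 28+23=51
- Q4+Q8: time 5+2=7, value 24+23=47
- Q3+Q6: time 5+3=8, value 28+18=46
Best: 53 marks.

53 marks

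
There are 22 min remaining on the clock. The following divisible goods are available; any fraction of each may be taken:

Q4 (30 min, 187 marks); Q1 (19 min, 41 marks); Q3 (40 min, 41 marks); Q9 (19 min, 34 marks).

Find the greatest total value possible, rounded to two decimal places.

137.13

Take in order of value per unit:
- Q4 (187/30 per unit): 22 of 30 → value 22×187/30 = 137.1333, running total 137.13
Total 137.13.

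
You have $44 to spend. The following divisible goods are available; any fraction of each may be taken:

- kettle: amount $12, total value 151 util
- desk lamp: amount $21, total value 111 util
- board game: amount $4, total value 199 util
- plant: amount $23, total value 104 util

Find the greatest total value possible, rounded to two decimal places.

Take in order of value per unit:
- board game (199/4 per unit): all 4 → value 199, running total 199.00
- kettle (151/12 per unit): all 12 → value 151, running total 350.00
- desk lamp (111/21 per unit): all 21 → value 111, running total 461.00
- plant (104/23 per unit): 7 of 23 → value 7×104/23 = 31.6522, running total 492.65
Total 492.65.

492.65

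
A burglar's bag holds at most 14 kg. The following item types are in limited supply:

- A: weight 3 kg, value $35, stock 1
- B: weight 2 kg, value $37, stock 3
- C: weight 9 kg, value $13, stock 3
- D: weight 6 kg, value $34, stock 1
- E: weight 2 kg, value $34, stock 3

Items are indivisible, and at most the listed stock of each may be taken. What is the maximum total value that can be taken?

$214

Best selections within weight 14 and stock limits:
- 1×A + 3×B + 2×E: weight 13, value 214
- 3×B + 3×E: weight 12, value 213
- 1×A + 2×B + 3×E: weight 13, value 211
- 1×A + 3×B + 1×E: weight 11, value 180
Best: $214.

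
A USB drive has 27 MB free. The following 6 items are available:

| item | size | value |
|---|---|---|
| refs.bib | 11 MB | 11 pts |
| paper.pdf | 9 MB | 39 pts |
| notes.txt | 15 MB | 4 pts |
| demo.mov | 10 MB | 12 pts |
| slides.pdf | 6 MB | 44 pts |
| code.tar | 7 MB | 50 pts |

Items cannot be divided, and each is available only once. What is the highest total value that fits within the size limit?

133 pts

This is a 0/1 knapsack; check combinations near the capacity.
- paper.pdf+slides.pdf+code.tar: size 9+6+7=22, value 39+44+50=133
- demo.mov+slides.pdf+code.tar: size 10+6+7=23, value 12+44+50=106
- refs.bib+slides.pdf+code.tar: size 11+6+7=24, value 11+44+50=105
- paper.pdf+demo.mov+code.tar: size 9+10+7=26, value 39+12+50=101
Best: 133 pts.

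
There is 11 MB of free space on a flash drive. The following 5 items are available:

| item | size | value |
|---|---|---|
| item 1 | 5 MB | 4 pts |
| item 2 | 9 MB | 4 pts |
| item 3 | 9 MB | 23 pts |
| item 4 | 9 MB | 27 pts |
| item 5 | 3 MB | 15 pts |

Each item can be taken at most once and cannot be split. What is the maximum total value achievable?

27 pts

This is a 0/1 knapsack; check combinations near the capacity.
- item 4: size 9, value 27
- item 3: size 9, value 23
- item 1+item 5: size 5+3=8, value 4+15=19
Best: 27 pts.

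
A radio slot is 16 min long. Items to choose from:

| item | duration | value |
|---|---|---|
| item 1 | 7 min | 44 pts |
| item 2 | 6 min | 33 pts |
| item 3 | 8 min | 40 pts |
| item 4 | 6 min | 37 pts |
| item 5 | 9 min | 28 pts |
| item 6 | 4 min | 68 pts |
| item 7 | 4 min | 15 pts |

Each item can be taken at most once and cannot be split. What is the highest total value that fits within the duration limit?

This is a 0/1 knapsack; check combinations near the capacity.
- item 2+item 4+item 6: duration 6+6+4=16, value 33+37+68=138
- item 1+item 6+item 7: duration 7+4+4=15, value 44+68+15=127
- item 3+item 6+item 7: duration 8+4+4=16, value 40+68+15=123
- item 4+item 6+item 7: duration 6+4+4=14, value 37+68+15=120
- item 2+item 6+item 7: duration 6+4+4=14, value 33+68+15=116
Best: 138 pts.

138 pts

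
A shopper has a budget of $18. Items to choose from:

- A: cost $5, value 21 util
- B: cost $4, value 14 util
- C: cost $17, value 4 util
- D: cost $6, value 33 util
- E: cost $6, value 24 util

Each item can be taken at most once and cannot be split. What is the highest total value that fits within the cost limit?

Check high-value combinations within $18:
- A+D+E: cost 5+6+6=17, value 21+33+24=78
- B+D+E: cost 4+6+6=16, value 14+33+24=71
- A+B+D: cost 5+4+6=15, value 21+14+33=68
- A+B+E: cost 5+4+6=15, value 21+14+24=59
- D+E: cost 6+6=12, value 33+24=57
Best: 78 util.

78 util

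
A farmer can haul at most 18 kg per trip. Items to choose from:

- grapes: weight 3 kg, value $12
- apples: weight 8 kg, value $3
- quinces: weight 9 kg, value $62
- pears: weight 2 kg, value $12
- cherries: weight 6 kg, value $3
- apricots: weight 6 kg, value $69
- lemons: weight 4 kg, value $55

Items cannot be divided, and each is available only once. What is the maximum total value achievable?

$148

Check high-value combinations within 18 kg:
- grapes+pears+apricots+lemons: weight 3+2+6+4=15, value 12+12+69+55=148
- quinces+pears+apricots: weight 9+2+6=17, value 62+12+69=143
- grapes+quinces+apricots: weight 3+9+6=18, value 12+62+69=143
- grapes+quinces+pears+lemons: weight 3+9+2+4=18, value 12+62+12+55=141
Best: $148.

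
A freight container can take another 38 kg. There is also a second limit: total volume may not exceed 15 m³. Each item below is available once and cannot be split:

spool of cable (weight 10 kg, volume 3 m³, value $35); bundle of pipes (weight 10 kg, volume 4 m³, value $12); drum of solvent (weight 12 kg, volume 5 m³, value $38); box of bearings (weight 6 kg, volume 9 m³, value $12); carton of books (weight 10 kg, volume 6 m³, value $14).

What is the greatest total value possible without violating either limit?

Feasible sets respecting both limits:
- spool of cable+drum of solvent+carton of books: weight 32, volume 14, value 87
- spool of cable+bundle of pipes+drum of solvent: weight 32, volume 12, value 85
- spool of cable+drum of solvent: weight 22, volume 8, value 73
Best: $87.

$87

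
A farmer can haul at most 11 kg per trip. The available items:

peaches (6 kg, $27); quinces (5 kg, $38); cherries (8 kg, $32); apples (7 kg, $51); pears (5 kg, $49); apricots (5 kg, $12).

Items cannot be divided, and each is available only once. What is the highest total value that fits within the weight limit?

$87

Check high-value combinations within 11 kg:
- quinces+pears: weight 5+5=10, value 38+49=87
- peaches+pears: weight 6+5=11, value 27+49=76
- peaches+quinces: weight 6+5=11, value 27+38=65
- pears+apricots: weight 5+5=10, value 49+12=61
- apples: weight 7, value 51
Best: $87.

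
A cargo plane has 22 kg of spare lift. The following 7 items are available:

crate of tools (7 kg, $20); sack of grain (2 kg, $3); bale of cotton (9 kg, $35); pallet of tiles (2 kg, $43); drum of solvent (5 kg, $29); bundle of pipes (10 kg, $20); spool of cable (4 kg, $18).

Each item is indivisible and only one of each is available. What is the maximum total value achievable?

This is a 0/1 knapsack; check combinations near the capacity.
- sack of grain+bale of cotton+pallet of tiles+drum of solvent+spool of cable: weight 2+9+2+5+4=22, value 3+35+43+29+18=128
- bale of cotton+pallet of tiles+drum of solvent+spool of cable: weight 9+2+5+4=20, value 35+43+29+18=125
- crate of tools+bale of cotton+pallet of tiles+spool of cable: weight 7+9+2+4=22, value 20+35+43+18=116
- crate of tools+sack of grain+pallet of tiles+drum of solvent+spool of cable: weight 7+2+2+5+4=20, value 20+3+43+29+18=113
Best: $128.

$128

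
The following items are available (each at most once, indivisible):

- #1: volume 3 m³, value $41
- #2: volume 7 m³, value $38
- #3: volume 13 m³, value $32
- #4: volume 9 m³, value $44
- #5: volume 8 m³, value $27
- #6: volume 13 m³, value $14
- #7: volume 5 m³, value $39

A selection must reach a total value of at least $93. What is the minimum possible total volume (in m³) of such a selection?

Subsets with value ≥ 93, sorted by total volume:
- #1+#2+#7: volume 15, value 118
- #1+#5+#7: volume 16, value 107
Minimum volume: 15 m³.

15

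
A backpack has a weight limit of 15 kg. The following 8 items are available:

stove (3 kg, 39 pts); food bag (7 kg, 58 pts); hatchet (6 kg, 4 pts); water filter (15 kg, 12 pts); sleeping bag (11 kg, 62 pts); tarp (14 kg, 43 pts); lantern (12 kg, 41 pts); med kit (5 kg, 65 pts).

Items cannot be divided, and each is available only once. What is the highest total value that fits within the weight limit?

162 pts

Check high-value combinations within 15 kg:
- stove+food bag+med kit: weight 3+7+5=15, value 39+58+65=162
- food bag+med kit: weight 7+5=12, value 58+65=123
- stove+hatchet+med kit: weight 3+6+5=14, value 39+4+65=108
- stove+med kit: weight 3+5=8, value 39+65=104
- stove+sleeping bag: weight 3+11=14, value 39+62=101
Best: 162 pts.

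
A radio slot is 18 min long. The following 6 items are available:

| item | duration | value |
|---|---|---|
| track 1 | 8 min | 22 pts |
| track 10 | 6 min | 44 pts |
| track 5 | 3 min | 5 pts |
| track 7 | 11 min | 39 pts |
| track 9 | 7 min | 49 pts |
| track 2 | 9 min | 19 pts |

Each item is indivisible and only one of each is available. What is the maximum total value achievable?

98 pts

Check high-value combinations within 18 min:
- track 10+track 5+track 9: duration 6+3+7=16, value 44+5+49=98
- track 10+track 9: duration 6+7=13, value 44+49=93
- track 7+track 9: duration 11+7=18, value 39+49=88
- track 10+track 7: duration 6+11=17, value 44+39=83
Best: 98 pts.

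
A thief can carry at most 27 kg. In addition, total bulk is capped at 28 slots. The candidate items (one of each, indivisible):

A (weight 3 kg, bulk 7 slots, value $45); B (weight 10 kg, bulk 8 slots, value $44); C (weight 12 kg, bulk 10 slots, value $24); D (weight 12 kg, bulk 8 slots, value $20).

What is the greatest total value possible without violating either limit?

$113

Feasible sets respecting both limits:
- A+B+C: weight 25, bulk 25, value 113
- A+B+D: weight 25, bulk 23, value 109
- A+B: weight 13, bulk 15, value 89
- A+C+D: weight 27, bulk 25, value 89
Best: $113.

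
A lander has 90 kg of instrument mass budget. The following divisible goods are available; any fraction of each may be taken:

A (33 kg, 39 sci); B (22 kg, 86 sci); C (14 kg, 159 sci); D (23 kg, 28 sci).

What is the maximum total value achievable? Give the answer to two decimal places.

309.64

Take in order of value per unit:
- C (159/14 per unit): all 14 → value 159, running total 159.00
- B (86/22 per unit): all 22 → value 86, running total 245.00
- D (28/23 per unit): all 23 → value 28, running total 273.00
- A (39/33 per unit): 31 of 33 → value 31×39/33 = 36.6364, running total 309.64
Total 309.64.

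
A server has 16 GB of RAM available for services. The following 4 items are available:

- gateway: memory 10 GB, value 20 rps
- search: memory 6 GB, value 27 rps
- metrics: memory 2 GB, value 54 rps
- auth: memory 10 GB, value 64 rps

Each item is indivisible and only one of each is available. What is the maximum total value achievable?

Check high-value combinations within 16 GB:
- metrics+auth: memory 2+10=12, value 54+64=118
- search+auth: memory 6+10=16, value 27+64=91
- search+metrics: memory 6+2=8, value 27+54=81
- gateway+metrics: memory 10+2=12, value 20+54=74
Best: 118 rps.

118 rps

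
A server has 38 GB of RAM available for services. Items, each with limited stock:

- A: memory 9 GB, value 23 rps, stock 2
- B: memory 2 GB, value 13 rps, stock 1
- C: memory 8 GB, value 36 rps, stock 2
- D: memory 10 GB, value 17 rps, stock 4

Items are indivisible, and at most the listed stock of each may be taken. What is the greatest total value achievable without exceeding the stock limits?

Best selections within memory 38 and stock limits:
- 2×A + 1×B + 2×C: memory 36, value 131
- 1×A + 1×B + 2×C + 1×D: memory 37, value 125
- 1×B + 2×C + 2×D: memory 38, value 119
Best: 131 rps.

131 rps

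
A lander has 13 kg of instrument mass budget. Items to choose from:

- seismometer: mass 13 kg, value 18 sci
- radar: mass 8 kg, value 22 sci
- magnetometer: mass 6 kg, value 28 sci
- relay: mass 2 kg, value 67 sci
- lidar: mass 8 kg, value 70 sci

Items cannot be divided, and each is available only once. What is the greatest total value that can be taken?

137 sci

Check high-value combinations within 13 kg:
- relay+lidar: mass 2+8=10, value 67+70=137
- magnetometer+relay: mass 6+2=8, value 28+67=95
- radar+relay: mass 8+2=10, value 22+67=89
Best: 137 sci.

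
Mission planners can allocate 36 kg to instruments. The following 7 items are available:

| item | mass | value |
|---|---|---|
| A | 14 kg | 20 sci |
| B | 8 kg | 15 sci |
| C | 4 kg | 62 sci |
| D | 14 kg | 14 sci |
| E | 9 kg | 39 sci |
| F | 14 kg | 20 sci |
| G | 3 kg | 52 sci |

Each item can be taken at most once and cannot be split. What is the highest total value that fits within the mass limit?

173 sci

This is a 0/1 knapsack; check combinations near the capacity.
- A+C+E+G: mass 14+4+9+3=30, value 20+62+39+52=173
- C+E+F+G: mass 4+9+14+3=30, value 62+39+20+52=173
- B+C+E+G: mass 8+4+9+3=24, value 15+62+39+52=168
- C+D+E+G: mass 4+14+9+3=30, value 62+14+39+52=167
- A+C+F+G: mass 14+4+14+3=35, value 20+62+20+52=154
Best: 173 sci.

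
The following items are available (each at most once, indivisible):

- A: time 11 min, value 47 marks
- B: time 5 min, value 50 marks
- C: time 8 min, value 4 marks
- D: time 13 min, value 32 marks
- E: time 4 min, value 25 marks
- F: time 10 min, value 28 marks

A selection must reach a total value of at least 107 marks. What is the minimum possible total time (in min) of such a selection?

20

Subsets with value ≥ 107, sorted by total time:
- A+B+E: time 20, value 122
- B+D+E: time 22, value 107
Minimum time: 20 min.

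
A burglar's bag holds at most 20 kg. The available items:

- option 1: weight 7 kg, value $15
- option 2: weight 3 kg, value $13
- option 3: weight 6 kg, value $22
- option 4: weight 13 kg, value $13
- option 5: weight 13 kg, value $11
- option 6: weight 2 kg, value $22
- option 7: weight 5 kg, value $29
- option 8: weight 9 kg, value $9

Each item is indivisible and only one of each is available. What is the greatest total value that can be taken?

$88

Check high-value combinations within 20 kg:
- option 1+option 3+option 6+option 7: weight 7+6+2+5=20, value 15+22+22+29=88
- option 2+option 3+option 6+option 7: weight 3+6+2+5=16, value 13+22+22+29=86
- option 1+option 2+option 6+option 7: weight 7+3+2+5=17, value 15+13+22+29=79
- option 3+option 6+option 7: weight 6+2+5=13, value 22+22+29=73
- option 2+option 6+option 7+option 8: weight 3+2+5+9=19, value 13+22+29+9=73
Best: $88.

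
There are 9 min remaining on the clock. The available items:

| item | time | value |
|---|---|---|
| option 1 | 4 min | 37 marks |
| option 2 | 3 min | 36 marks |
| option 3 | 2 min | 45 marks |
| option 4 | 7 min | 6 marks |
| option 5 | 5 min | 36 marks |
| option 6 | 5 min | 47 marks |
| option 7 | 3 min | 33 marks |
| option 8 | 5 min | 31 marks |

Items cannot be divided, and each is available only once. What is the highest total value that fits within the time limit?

Check high-value combinations within 9 min:
- option 1+option 2+option 3: time 4+3+2=9, value 37+36+45=118
- option 1+option 3+option 7: time 4+2+3=9, value 37+45+33=115
- option 2+option 3+option 7: time 3+2+3=8, value 36+45+33=114
Best: 118 marks.

118 marks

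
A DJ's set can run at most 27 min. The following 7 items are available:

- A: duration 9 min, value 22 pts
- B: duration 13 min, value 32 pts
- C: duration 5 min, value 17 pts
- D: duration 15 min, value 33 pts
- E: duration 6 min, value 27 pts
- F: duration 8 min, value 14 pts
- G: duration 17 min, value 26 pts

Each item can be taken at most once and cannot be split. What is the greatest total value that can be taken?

77 pts

This is a 0/1 knapsack; check combinations near the capacity.
- C+D+E: duration 5+15+6=26, value 17+33+27=77
- B+C+E: duration 13+5+6=24, value 32+17+27=76
- B+E+F: duration 13+6+8=27, value 32+27+14=73
- A+B+C: duration 9+13+5=27, value 22+32+17=71
Best: 77 pts.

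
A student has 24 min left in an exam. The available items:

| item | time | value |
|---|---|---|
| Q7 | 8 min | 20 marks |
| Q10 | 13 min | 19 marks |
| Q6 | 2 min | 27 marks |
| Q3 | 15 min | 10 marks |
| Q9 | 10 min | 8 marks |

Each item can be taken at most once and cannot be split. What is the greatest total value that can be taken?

66 marks

Check high-value combinations within 24 min:
- Q7+Q10+Q6: time 8+13+2=23, value 20+19+27=66
- Q7+Q6+Q9: time 8+2+10=20, value 20+27+8=55
- Q7+Q6: time 8+2=10, value 20+27=47
- Q10+Q6: time 13+2=15, value 19+27=46
Best: 66 marks.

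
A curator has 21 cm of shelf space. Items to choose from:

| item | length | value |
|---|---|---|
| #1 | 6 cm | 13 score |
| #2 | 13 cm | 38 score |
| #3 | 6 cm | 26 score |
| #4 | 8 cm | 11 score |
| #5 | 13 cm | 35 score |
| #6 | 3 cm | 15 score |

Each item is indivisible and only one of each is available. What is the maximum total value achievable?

Check high-value combinations within 21 cm:
- #2+#3: length 13+6=19, value 38+26=64
- #3+#5: length 6+13=19, value 26+35=61
- #1+#3+#6: length 6+6+3=15, value 13+26+15=54
Best: 64 score.

64 score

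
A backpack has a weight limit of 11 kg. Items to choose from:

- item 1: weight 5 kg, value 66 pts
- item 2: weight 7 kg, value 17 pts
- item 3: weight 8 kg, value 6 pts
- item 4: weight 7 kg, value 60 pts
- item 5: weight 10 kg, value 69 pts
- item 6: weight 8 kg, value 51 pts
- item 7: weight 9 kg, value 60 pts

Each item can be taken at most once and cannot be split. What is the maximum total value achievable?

69 pts

Check high-value combinations within 11 kg:
- item 5: weight 10, value 69
- item 1: weight 5, value 66
- item 4: weight 7, value 60
Best: 69 pts.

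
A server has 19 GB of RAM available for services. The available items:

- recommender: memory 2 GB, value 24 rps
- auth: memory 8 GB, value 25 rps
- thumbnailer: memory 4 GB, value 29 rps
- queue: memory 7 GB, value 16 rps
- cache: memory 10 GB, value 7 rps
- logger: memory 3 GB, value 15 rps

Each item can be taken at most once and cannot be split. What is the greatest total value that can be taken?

Check high-value combinations within 19 GB:
- recommender+auth+thumbnailer+logger: memory 2+8+4+3=17, value 24+25+29+15=93
- recommender+thumbnailer+queue+logger: memory 2+4+7+3=16, value 24+29+16+15=84
- recommender+auth+thumbnailer: memory 2+8+4=14, value 24+25+29=78
- recommender+thumbnailer+cache+logger: memory 2+4+10+3=19, value 24+29+7+15=75
- auth+thumbnailer+queue: memory 8+4+7=19, value 25+29+16=70
Best: 93 rps.

93 rps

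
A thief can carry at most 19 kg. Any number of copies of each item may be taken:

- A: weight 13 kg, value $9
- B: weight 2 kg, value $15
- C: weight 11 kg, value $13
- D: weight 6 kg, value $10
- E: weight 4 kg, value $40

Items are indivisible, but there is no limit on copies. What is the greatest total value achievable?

$175

Best value-per-unit is E at 40/4; filling with it alone gives 4×40 = 160.
Optimal mix: 1×B + 4×E → weight 18, value 175.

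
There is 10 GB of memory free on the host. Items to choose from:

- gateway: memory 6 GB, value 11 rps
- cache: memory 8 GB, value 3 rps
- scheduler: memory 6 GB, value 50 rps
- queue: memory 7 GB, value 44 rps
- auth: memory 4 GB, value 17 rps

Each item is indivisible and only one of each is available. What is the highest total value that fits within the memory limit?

67 rps

Check high-value combinations within 10 GB:
- scheduler+auth: memory 6+4=10, value 50+17=67
- scheduler: memory 6, value 50
- queue: memory 7, value 44
- gateway+auth: memory 6+4=10, value 11+17=28
- auth: memory 4, value 17
Best: 67 rps.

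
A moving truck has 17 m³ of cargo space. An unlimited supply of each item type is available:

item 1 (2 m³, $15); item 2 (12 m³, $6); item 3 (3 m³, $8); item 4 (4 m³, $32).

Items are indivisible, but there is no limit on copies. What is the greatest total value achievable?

Best value-per-unit is item 4 at 32/4, and filling with it alone uses volume 4×4=16. No mix of the others beats 4×32 = 128.

$128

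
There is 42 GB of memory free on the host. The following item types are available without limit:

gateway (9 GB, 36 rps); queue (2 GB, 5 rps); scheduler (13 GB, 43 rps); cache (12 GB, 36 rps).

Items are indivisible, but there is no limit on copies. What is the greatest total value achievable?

159 rps

Best value-per-unit is gateway at 36/9; filling with it alone gives 4×36 = 144.
Optimal mix: 4×gateway + 3×queue → memory 42, value 159.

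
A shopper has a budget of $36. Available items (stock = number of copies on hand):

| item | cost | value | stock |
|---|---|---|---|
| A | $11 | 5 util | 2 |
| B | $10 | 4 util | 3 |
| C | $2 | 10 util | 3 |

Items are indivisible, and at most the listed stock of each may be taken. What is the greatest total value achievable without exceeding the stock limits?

42 util

Top feasible selections:
- 3×B + 3×C: cost 36, value 42
- 2×A + 3×C: cost 28, value 40
- 1×A + 1×B + 3×C: cost 27, value 39
Best: 42 util.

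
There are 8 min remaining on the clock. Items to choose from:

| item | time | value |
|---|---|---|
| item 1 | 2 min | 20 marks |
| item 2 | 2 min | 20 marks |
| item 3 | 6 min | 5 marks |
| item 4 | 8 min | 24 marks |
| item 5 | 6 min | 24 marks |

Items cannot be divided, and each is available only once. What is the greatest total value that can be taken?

Check high-value combinations within 8 min:
- item 1+item 5: time 2+6=8, value 20+24=44
- item 2+item 5: time 2+6=8, value 20+24=44
- item 1+item 2: time 2+2=4, value 20+20=40
Best: 44 marks.

44 marks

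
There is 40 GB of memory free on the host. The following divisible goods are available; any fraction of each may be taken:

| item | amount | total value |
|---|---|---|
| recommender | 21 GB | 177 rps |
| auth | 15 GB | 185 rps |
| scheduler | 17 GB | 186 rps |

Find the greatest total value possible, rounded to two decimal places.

Take in order of value per unit:
- auth (185/15 per unit): all 15 → value 185, running total 185.00
- scheduler (186/17 per unit): all 17 → value 186, running total 371.00
- recommender (177/21 per unit): 8 of 21 → value 8×177/21 = 67.4286, running total 438.43
Total 438.43.

438.43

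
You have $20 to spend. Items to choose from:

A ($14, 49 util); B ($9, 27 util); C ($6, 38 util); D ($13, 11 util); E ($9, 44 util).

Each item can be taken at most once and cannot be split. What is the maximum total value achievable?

This is a 0/1 knapsack; check combinations near the capacity.
- A+C: cost 14+6=20, value 49+38=87
- C+E: cost 6+9=15, value 38+44=82
- B+E: cost 9+9=18, value 27+44=71
Best: 87 util.

87 util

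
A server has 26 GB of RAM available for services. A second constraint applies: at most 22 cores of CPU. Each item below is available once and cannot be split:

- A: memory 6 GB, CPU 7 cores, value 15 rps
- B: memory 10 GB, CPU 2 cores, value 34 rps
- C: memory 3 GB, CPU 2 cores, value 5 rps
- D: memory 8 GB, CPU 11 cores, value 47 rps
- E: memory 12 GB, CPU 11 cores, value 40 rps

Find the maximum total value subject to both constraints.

96 rps

Feasible sets respecting both limits:
- A+B+D: memory 24, CPU 20, value 96
- D+E: memory 20, CPU 22, value 87
- B+C+D: memory 21, CPU 15, value 86
- B+D: memory 18, CPU 13, value 81
Best: 96 rps.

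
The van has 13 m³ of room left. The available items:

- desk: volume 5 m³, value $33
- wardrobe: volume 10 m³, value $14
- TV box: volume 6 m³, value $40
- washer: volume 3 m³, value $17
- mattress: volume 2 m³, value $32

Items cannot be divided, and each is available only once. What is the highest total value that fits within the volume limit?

Check high-value combinations within 13 m³:
- desk+TV box+mattress: volume 5+6+2=13, value 33+40+32=105
- TV box+washer+mattress: volume 6+3+2=11, value 40+17+32=89
- desk+washer+mattress: volume 5+3+2=10, value 33+17+32=82
- desk+TV box: volume 5+6=11, value 33+40=73
Best: $105.

$105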